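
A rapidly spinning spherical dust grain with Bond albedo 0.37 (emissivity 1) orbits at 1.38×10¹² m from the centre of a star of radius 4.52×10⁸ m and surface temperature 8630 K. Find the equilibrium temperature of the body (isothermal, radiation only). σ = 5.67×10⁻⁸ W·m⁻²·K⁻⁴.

The star's surface emits σT_*⁴; at distance d the flux is S = σT_*⁴(R_*/d)².
S = 5.67×10⁻⁸·(8630)⁴·(4.52×10⁸/1.38×10¹²)² = 33.74 W/m².
For an isothermal sphere T⁴ = (1−a)S/(4σ) = 9.372×10⁷ K⁴.

T ≈ 98.4 K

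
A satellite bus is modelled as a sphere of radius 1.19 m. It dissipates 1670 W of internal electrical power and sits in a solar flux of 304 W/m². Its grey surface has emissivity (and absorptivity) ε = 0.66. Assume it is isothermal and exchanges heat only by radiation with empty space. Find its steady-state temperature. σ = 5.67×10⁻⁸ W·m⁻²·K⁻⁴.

T ≈ 249 K

At steady state, absorbed solar power + internal power = radiated power.
Absorbed: α·S·A_cross = 0.66·304·4.449 = 892.6 W (cross-section πr²).
Total input = 892.6 + 1670 = 2563 W.
Radiated: εσ·A_surf·T⁴ with A_surf = 4πr² = 17.80 m².
T⁴ = 2563/(0.66·5.67×10⁻⁸·17.80) = 3.848×10⁹ K⁴.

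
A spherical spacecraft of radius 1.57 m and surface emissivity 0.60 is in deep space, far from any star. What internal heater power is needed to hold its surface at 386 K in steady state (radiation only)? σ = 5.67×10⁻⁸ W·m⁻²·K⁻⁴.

P ≈ 23400 W

P = εσ·4πr²·T⁴.
4πr² = 30.97 m²; T⁴ = 2.220×10¹⁰ K⁴.
P = 0.60·5.67×10⁻⁸·30.97·2.220×10¹⁰.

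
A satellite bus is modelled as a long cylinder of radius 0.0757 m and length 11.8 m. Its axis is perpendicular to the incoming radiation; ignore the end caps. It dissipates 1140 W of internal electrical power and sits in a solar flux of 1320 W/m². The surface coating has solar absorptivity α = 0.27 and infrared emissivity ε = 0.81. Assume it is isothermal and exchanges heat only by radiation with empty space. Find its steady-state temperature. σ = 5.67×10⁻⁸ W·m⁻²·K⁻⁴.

At steady state, absorbed solar power + internal power = radiated power.
Absorbed: α·S·A_cross = 0.27·1320·1.787 = 636.7 W (cross-section 2rL).
Total input = 636.7 + 1140 = 1777 W.
Radiated: εσ·A_surf·T⁴ with A_surf = 2πrL = 5.613 m².
T⁴ = 1777/(0.81·5.67×10⁻⁸·5.613) = 6.893×10⁹ K⁴.

T ≈ 288 K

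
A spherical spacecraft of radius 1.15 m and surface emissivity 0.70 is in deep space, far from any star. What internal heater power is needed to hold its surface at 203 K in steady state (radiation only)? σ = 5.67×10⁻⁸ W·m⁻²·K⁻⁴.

P ≈ 1120 W

P = εσ·4πr²·T⁴.
4πr² = 16.62 m²; T⁴ = 1.698×10⁹ K⁴.
P = 0.70·5.67×10⁻⁸·16.62·1.698×10⁹.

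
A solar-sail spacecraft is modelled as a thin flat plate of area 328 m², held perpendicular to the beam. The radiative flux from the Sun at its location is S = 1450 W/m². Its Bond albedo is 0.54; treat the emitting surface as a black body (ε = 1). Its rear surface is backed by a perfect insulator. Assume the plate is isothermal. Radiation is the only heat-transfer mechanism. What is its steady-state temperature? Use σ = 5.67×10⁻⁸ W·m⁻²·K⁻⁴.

At equilibrium, absorbed power = emitted power.
Absorbing cross-section = A = 328.0 m²; emitting surface = A = 328.0 m² (ratio 1).
(1−a)S·A_cross = εσ·A_surf·T⁴  ⇒  T⁴ = (1−a)S/(1σ).
T⁴ = 0.460·1450/(1·5.67×10⁻⁸) = 1.176×10¹⁰ K⁴.
T = (1.176×10¹⁰)^(1/4).

T ≈ 329 K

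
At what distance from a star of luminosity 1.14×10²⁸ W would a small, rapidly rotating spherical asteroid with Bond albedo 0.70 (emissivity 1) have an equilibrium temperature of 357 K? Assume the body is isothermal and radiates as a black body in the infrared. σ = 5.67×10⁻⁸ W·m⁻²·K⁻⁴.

For an isothermal black-emitting sphere, (1−a)S·πr² = σ·4πr²·T⁴ ⇒ S = 4σT⁴/(1−a).
S = 4·5.67×10⁻⁸·(357)⁴/0.300 = 12280 W/m².
Flux falls as S = L/(4πd²), so d = √(L/(4πS)) = √(1.14×10²⁸/(4π·12280)).

d ≈ 2.72×10¹¹ m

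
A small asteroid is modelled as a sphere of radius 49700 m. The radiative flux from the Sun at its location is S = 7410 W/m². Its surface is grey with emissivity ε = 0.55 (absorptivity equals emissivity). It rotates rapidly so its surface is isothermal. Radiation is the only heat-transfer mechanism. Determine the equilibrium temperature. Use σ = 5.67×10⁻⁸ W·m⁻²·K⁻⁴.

At equilibrium, absorbed power = emitted power.
Absorbing cross-section = πr² = 7.760×10⁹ m²; emitting surface = 4πr² = 3.104×10¹⁰ m² (ratio 4).
εS·A_cross = εσ·A_surf·T⁴  ⇒  T⁴ = S/(4σ)   (ε cancels).
T⁴ = 7410/(4·5.67×10⁻⁸) = 3.267×10¹⁰ K⁴.
T = (3.267×10¹⁰)^(1/4).

T ≈ 425 K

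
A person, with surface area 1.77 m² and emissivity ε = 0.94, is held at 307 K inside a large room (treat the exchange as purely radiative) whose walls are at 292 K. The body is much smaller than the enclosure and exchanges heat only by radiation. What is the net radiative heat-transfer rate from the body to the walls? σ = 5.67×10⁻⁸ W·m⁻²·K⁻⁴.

For a small grey body in a large enclosure: P_net = εσA(T_body⁴ − T_wall⁴).
A = 1.77 m²; T_body⁴ − T_wall⁴ = 8.883×10⁹ − 7.270×10⁹ = 1.613×10⁹ K⁴.
|P_net| = 0.94·5.67×10⁻⁸·1.770·1.613×10⁹.

P_net ≈ 152 W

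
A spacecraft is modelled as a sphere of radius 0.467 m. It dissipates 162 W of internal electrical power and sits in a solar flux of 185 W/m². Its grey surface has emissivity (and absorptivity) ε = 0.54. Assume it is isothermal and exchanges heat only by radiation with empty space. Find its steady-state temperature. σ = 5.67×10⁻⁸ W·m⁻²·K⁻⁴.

At steady state, absorbed solar power + internal power = radiated power.
Absorbed: α·S·A_cross = 0.54·185·0.6851 = 68.45 W (cross-section πr²).
Total input = 68.45 + 162 = 230.4 W.
Radiated: εσ·A_surf·T⁴ with A_surf = 4πr² = 2.741 m².
T⁴ = 230.4/(0.54·5.67×10⁻⁸·2.741) = 2.746×10⁹ K⁴.

T ≈ 229 K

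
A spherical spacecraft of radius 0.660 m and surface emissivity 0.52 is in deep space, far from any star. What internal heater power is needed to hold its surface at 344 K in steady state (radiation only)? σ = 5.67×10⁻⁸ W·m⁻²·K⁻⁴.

P ≈ 2260 W

P = εσ·4πr²·T⁴.
4πr² = 5.474 m²; T⁴ = 1.400×10¹⁰ K⁴.
P = 0.52·5.67×10⁻⁸·5.474·1.400×10¹⁰.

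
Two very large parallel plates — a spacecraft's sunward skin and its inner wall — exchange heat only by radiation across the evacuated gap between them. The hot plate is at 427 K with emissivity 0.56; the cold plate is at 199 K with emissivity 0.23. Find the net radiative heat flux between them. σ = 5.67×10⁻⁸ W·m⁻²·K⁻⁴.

For two infinite grey parallel plates, q = σ(T₁⁴ − T₂⁴)/(1/ε₁ + 1/ε₂ − 1).
T₁⁴ − T₂⁴ = 3.324×10¹⁰ − 1.568×10⁹ = 3.168×10¹⁰ K⁴.
1/ε₁ + 1/ε₂ − 1 = 1.786 + 4.348 − 1 = 5.134.
q = 5.67×10⁻⁸ × 3.168×10¹⁰ / 5.134.

q ≈ 350 W/m²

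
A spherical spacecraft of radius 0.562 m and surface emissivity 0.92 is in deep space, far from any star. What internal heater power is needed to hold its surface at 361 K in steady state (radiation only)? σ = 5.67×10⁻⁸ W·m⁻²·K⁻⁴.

P = εσ·4πr²·T⁴.
4πr² = 3.969 m²; T⁴ = 1.698×10¹⁰ K⁴.
P = 0.92·5.67×10⁻⁸·3.969·1.698×10¹⁰.

P ≈ 3520 W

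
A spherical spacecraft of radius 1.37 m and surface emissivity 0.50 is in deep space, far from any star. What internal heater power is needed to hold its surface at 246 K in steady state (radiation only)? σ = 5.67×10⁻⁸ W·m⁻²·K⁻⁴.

P = εσ·4πr²·T⁴.
4πr² = 23.59 m²; T⁴ = 3.662×10⁹ K⁴.
P = 0.50·5.67×10⁻⁸·23.59·3.662×10⁹.

P ≈ 2450 W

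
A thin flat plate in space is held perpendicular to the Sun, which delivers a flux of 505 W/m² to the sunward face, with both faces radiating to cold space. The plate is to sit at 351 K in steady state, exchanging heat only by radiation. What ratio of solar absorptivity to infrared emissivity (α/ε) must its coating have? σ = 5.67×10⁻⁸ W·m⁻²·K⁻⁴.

Balance: αS·A = εσ·2A·T⁴ ⇒ α/ε = 2σT⁴/S.
α/ε = 2·5.67×10⁻⁸·(351)⁴/505 = 2·5.67×10⁻⁸·1.518×10¹⁰/505.

α/ε ≈ 3.41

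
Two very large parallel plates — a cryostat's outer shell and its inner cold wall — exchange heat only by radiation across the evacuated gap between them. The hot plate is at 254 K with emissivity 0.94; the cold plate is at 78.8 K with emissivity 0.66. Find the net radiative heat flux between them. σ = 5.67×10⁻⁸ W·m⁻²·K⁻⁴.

q ≈ 148 W/m²

For two infinite grey parallel plates, q = σ(T₁⁴ − T₂⁴)/(1/ε₁ + 1/ε₂ − 1).
T₁⁴ − T₂⁴ = 4.162×10⁹ − 3.856×10⁷ = 4.124×10⁹ K⁴.
1/ε₁ + 1/ε₂ − 1 = 1.064 + 1.515 − 1 = 1.579.
q = 5.67×10⁻⁸ × 4.124×10⁹ / 1.579.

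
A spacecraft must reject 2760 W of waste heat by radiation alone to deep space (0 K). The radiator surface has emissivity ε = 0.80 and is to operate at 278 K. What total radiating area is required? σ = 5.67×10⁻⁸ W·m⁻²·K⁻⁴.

A ≈ 10.2 m²

P = εσA T⁴ ⇒ A = P/(εσT⁴).
T⁴ = 5.973×10⁹ K⁴.
A = 2760/(0.80 × 5.67×10⁻⁸ × 5.973×10⁹).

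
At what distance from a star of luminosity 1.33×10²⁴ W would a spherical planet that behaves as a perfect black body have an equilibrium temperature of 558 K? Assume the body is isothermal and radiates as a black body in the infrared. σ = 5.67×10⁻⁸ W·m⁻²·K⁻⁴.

d ≈ 2.19×10⁹ m

For an isothermal black-emitting sphere, (1−a)S·πr² = σ·4πr²·T⁴ ⇒ S = 4σT⁴/(1−a).
S = 4·5.67×10⁻⁸·(558)⁴/1.00 = 21990 W/m².
Flux falls as S = L/(4πd²), so d = √(L/(4πS)) = √(1.33×10²⁴/(4π·21990)).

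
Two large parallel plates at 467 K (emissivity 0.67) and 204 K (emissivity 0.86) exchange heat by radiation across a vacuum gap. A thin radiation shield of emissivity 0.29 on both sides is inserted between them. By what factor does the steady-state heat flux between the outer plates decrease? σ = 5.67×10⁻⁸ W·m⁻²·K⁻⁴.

factor ≈ 4.56

Without shield: q₀ = σΔ(T⁴)/(1/ε₁+1/ε₂−1) with denominator 1.655.
With shield the two gaps are in series; the resistances add: (1/ε₁+1/ε_s−1)+(1/ε_s+1/ε₂−1) = 3.941+3.611 = 7.552.
Heat-flux ratio q₀/q = 7.552/1.655.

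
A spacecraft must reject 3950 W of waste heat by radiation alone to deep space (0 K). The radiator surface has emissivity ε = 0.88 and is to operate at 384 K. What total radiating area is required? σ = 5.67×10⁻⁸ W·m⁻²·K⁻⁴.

P = εσA T⁴ ⇒ A = P/(εσT⁴).
T⁴ = 2.174×10¹⁰ K⁴.
A = 3950/(0.88 × 5.67×10⁻⁸ × 2.174×10¹⁰).

A ≈ 3.64 m²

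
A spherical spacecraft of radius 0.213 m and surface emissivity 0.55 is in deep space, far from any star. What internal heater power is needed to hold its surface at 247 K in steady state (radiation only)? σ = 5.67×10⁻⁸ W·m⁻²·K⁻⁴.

P ≈ 66.2 W

P = εσ·4πr²·T⁴.
4πr² = 0.5701 m²; T⁴ = 3.722×10⁹ K⁴.
P = 0.55·5.67×10⁻⁸·0.5701·3.722×10⁹.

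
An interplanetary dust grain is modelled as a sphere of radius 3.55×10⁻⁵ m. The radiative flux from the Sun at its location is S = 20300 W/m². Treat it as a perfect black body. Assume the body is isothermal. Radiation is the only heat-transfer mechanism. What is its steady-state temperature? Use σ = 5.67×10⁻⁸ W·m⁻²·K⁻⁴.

T ≈ 547 K

At equilibrium, absorbed power = emitted power.
Absorbing cross-section = πr² = 3.959×10⁻⁹ m²; emitting surface = 4πr² = 1.584×10⁻⁸ m² (ratio 4).
S·A_cross = εσ·A_surf·T⁴  ⇒  T⁴ = S/(4σ).
T⁴ = 1.00·20300/(4·5.67×10⁻⁸) = 8.951×10¹⁰ K⁴.
T = (8.951×10¹⁰)^(1/4).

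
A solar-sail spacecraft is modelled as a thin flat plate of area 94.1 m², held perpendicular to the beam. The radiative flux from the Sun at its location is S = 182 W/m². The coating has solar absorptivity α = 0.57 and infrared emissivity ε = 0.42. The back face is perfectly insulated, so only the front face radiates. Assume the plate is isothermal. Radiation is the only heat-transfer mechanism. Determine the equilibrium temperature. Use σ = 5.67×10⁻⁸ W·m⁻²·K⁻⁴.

At equilibrium, absorbed power = emitted power.
Absorbing cross-section = A = 94.10 m²; emitting surface = A = 94.10 m² (ratio 1).
αS·A_cross = εσ·A_surf·T⁴  ⇒  T⁴ = αS/(ε·1σ).
T⁴ = 0.570·182/(0.42·1·5.67×10⁻⁸) = 4.356×10⁹ K⁴.
T = (4.356×10⁹)^(1/4).

T ≈ 257 K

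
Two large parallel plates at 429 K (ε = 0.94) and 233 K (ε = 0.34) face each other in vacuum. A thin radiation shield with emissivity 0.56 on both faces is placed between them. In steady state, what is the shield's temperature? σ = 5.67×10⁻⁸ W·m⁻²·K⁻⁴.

T_s ≈ 392 K

In steady state the net flux on the hot side equals that on the cold side.
σ(T₁⁴−T_s⁴)/D₁ = σ(T_s⁴−T₂⁴)/D₂, with D₁ = 1/ε₁+1/ε_s−1 = 1.850, D₂ = 1/ε_s+1/ε₂−1 = 3.727.
Solve for T_s⁴: T_s⁴ = (D₂·T₁⁴ + D₁·T₂⁴)/(D₁+D₂) = 2.361×10¹⁰ K⁴.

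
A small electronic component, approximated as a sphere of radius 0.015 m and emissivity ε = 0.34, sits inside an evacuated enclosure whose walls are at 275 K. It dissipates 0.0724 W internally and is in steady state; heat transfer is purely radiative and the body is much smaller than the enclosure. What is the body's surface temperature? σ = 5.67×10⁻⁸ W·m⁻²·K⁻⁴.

T ≈ 290 K

For a small grey body in a large enclosure, net radiated power = εσA(T⁴ − T_w⁴).
Steady state: P = εσA(T⁴ − T_w⁴) with A = 4πr² = 0.002827 m².
T⁴ = P/(εσA) + T_w⁴ = 0.0724/(0.34·5.67×10⁻⁸·0.002827) + (275)⁴
    = 1.328×10⁹ + 5.719×10⁹ = 7.047×10⁹ K⁴.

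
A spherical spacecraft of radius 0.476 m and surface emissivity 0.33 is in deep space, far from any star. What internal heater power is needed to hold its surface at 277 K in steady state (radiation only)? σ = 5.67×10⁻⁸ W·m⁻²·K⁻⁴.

P ≈ 314 W

P = εσ·4πr²·T⁴.
4πr² = 2.847 m²; T⁴ = 5.887×10⁹ K⁴.
P = 0.33·5.67×10⁻⁸·2.847·5.887×10⁹.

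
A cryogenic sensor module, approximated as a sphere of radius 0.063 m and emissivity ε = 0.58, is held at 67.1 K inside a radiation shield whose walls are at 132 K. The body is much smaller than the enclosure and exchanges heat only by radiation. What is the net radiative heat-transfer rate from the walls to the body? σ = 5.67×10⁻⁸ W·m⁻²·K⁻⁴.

For a small grey body in a large enclosure: P_net = εσA(T_body⁴ − T_wall⁴).
A = 4πr² = 0.04988 m²; T_body⁴ − T_wall⁴ = 2.027×10⁷ − 3.036×10⁸ = -2.833×10⁸ K⁴.
|P_net| = 0.58·5.67×10⁻⁸·0.04988·2.833×10⁸.

P_net ≈ 0.465 W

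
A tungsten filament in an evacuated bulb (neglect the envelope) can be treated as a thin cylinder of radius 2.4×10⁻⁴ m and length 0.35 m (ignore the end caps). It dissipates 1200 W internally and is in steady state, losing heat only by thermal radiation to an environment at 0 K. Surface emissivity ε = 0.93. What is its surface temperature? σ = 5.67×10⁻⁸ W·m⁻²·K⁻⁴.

T ≈ 2560 K

Steady state: internal power = radiated power, P = εσA T⁴.
Radiating area A = 2πrL = 5.278×10⁻⁴ m².
T⁴ = P/(εσA) = 1200/(0.93·5.67×10⁻⁸·5.278×10⁻⁴) = 4.312×10¹³ K⁴.
T = (4.312×10¹³)^(1/4).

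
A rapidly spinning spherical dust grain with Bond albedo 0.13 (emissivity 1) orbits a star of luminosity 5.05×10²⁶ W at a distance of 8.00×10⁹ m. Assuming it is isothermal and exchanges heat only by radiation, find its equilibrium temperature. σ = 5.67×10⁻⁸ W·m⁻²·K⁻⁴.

First find the stellar flux at distance d: S = L/(4πd²) = 5.05×10²⁶/(4π·(8.00×10⁹)²) = 6.279×10⁵ W/m².
For an isothermal sphere, absorbed (1−a)S·πr² = emitted σ·4πr²·T⁴, so T⁴ = (1−a)S/(4σ).
T⁴ = 0.870·6.279×10⁵/(4·5.67×10⁻⁸) = 2.409×10¹² K⁴.

T ≈ 1250 K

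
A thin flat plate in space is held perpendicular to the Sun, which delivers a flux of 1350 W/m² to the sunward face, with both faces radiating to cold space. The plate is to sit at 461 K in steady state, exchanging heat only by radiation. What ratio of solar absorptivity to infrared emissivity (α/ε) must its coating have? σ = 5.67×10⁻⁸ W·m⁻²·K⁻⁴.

α/ε ≈ 3.79

Balance: αS·A = εσ·2A·T⁴ ⇒ α/ε = 2σT⁴/S.
α/ε = 2·5.67×10⁻⁸·(461)⁴/1350 = 2·5.67×10⁻⁸·4.517×10¹⁰/1350.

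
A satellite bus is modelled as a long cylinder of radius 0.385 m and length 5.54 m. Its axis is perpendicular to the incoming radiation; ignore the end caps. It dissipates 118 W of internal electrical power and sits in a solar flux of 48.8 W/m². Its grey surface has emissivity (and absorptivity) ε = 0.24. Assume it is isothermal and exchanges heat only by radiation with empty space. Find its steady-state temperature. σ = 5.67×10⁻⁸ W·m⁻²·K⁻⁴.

T ≈ 174 K

At steady state, absorbed solar power + internal power = radiated power.
Absorbed: α·S·A_cross = 0.24·48.8·4.266 = 49.96 W (cross-section 2rL).
Total input = 49.96 + 118 = 168.0 W.
Radiated: εσ·A_surf·T⁴ with A_surf = 2πrL = 13.40 m².
T⁴ = 168.0/(0.24·5.67×10⁻⁸·13.40) = 9.210×10⁸ K⁴.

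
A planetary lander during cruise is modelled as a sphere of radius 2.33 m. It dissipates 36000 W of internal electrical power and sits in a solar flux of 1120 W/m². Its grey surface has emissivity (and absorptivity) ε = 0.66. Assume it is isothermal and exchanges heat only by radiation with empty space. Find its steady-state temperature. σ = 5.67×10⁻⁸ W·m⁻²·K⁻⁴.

T ≈ 371 K

At steady state, absorbed solar power + internal power = radiated power.
Absorbed: α·S·A_cross = 0.66·1120·17.06 = 12610 W (cross-section πr²).
Total input = 12610 + 36000 = 48610 W.
Radiated: εσ·A_surf·T⁴ with A_surf = 4πr² = 68.22 m².
T⁴ = 48610/(0.66·5.67×10⁻⁸·68.22) = 1.904×10¹⁰ K⁴.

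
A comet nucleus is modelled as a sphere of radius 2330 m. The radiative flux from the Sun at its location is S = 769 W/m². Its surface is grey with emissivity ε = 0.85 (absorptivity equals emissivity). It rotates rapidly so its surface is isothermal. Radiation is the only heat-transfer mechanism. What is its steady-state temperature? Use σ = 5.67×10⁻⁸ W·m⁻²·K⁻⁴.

T ≈ 241 K

At equilibrium, absorbed power = emitted power.
Absorbing cross-section = πr² = 1.706×10⁷ m²; emitting surface = 4πr² = 6.822×10⁷ m² (ratio 4).
εS·A_cross = εσ·A_surf·T⁴  ⇒  T⁴ = S/(4σ)   (ε cancels).
T⁴ = 769/(4·5.67×10⁻⁸) = 3.391×10⁹ K⁴.
T = (3.391×10⁹)^(1/4).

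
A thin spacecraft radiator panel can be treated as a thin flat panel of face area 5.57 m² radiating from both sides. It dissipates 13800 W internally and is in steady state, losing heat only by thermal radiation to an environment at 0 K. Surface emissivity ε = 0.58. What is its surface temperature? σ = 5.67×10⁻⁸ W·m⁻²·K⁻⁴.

T ≈ 441 K

Steady state: internal power = radiated power, P = εσA T⁴.
Radiating area A = 2·5.57 = 11.14 m².
T⁴ = P/(εσA) = 13800/(0.58·5.67×10⁻⁸·11.14) = 3.767×10¹⁰ K⁴.
T = (3.767×10¹⁰)^(1/4).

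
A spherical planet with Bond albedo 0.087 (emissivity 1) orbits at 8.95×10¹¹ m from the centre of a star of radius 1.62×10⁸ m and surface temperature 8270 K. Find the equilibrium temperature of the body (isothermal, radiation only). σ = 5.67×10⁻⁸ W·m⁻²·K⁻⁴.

T ≈ 76.9 K

The star's surface emits σT_*⁴; at distance d the flux is S = σT_*⁴(R_*/d)².
S = 5.67×10⁻⁸·(8270)⁴·(1.62×10⁸/8.95×10¹¹)² = 8.689 W/m².
For an isothermal sphere T⁴ = (1−a)S/(4σ) = 3.498×10⁷ K⁴.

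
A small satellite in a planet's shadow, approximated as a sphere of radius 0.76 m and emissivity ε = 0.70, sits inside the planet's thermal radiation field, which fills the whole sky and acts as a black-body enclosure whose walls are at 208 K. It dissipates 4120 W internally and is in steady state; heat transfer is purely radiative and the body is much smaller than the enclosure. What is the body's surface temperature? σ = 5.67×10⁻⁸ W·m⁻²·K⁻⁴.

For a small grey body in a large enclosure, net radiated power = εσA(T⁴ − T_w⁴).
Steady state: P = εσA(T⁴ − T_w⁴) with A = 4πr² = 7.258 m².
T⁴ = P/(εσA) + T_w⁴ = 4120/(0.70·5.67×10⁻⁸·7.258) + (208)⁴
    = 1.430×10¹⁰ + 1.872×10⁹ = 1.617×10¹⁰ K⁴.

T ≈ 357 K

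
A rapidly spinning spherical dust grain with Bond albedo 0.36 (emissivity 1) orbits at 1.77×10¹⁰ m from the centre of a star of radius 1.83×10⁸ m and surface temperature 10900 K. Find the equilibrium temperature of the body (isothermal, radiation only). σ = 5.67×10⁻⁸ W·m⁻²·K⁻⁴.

The star's surface emits σT_*⁴; at distance d the flux is S = σT_*⁴(R_*/d)².
S = 5.67×10⁻⁸·(10900)⁴·(1.83×10⁸/1.77×10¹⁰)² = 85550 W/m².
For an isothermal sphere T⁴ = (1−a)S/(4σ) = 2.414×10¹¹ K⁴.

T ≈ 701 K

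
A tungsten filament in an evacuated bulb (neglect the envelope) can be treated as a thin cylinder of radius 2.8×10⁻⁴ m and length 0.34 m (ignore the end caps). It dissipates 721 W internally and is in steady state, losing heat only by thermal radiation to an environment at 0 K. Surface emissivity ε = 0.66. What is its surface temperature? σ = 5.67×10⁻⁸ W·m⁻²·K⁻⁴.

Steady state: internal power = radiated power, P = εσA T⁴.
Radiating area A = 2πrL = 5.982×10⁻⁴ m².
T⁴ = P/(εσA) = 721/(0.66·5.67×10⁻⁸·5.982×10⁻⁴) = 3.221×10¹³ K⁴.
T = (3.221×10¹³)^(1/4).

T ≈ 2380 K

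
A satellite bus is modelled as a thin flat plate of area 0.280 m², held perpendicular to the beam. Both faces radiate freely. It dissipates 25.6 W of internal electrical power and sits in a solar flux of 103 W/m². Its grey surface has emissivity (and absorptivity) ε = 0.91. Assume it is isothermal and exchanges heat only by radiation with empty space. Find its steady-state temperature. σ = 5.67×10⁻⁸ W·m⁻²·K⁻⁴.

At steady state, absorbed solar power + internal power = radiated power.
Absorbed: α·S·A_cross = 0.91·103·0.2800 = 26.24 W (cross-section A).
Total input = 26.24 + 25.6 = 51.84 W.
Radiated: εσ·A_surf·T⁴ with A_surf = 2A = 0.5600 m².
T⁴ = 51.84/(0.91·5.67×10⁻⁸·0.5600) = 1.794×10⁹ K⁴.

T ≈ 206 K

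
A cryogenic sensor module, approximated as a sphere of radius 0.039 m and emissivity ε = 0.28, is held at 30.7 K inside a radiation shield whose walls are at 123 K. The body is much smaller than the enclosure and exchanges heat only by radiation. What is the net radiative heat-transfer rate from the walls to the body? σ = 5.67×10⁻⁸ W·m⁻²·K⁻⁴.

P_net ≈ 0.0692 W

For a small grey body in a large enclosure: P_net = εσA(T_body⁴ − T_wall⁴).
A = 4πr² = 0.01911 m²; T_body⁴ − T_wall⁴ = 8.883×10⁵ − 2.289×10⁸ = -2.280×10⁸ K⁴.
|P_net| = 0.28·5.67×10⁻⁸·0.01911·2.280×10⁸.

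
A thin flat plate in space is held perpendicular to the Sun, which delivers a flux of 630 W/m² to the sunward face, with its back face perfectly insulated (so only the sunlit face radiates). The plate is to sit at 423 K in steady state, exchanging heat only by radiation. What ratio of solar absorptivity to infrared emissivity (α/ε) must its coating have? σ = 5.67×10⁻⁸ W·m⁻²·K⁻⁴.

Balance: αS·A = εσ·1A·T⁴ ⇒ α/ε = σT⁴/S.
α/ε = 5.67×10⁻⁸·(423)⁴/630 = 5.67×10⁻⁸·3.202×10¹⁰/630.

α/ε ≈ 2.88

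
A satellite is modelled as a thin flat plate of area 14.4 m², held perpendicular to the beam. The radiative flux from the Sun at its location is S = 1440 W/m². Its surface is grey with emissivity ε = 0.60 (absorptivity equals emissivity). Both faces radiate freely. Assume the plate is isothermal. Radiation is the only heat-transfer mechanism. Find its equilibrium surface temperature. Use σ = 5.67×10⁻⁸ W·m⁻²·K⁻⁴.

At equilibrium, absorbed power = emitted power.
Absorbing cross-section = A = 14.40 m²; emitting surface = 2A = 28.80 m² (ratio 2).
εS·A_cross = εσ·A_surf·T⁴  ⇒  T⁴ = S/(2σ)   (ε cancels).
T⁴ = 1440/(2·5.67×10⁻⁸) = 1.270×10¹⁰ K⁴.
T = (1.270×10¹⁰)^(1/4).

T ≈ 336 K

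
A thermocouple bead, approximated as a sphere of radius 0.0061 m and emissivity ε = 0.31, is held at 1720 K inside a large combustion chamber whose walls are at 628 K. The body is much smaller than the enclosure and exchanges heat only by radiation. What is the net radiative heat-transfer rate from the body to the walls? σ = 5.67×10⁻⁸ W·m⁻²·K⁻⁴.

P_net ≈ 70.7 W

For a small grey body in a large enclosure: P_net = εσA(T_body⁴ − T_wall⁴).
A = 4πr² = 4.676×10⁻⁴ m²; T_body⁴ − T_wall⁴ = 8.752×10¹² − 1.555×10¹¹ = 8.597×10¹² K⁴.
|P_net| = 0.31·5.67×10⁻⁸·4.676×10⁻⁴·8.597×10¹².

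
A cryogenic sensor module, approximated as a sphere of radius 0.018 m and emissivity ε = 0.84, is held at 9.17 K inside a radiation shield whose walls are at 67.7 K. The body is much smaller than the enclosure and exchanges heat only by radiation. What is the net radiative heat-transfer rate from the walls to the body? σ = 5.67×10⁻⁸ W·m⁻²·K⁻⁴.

P_net ≈ 0.00407 W

For a small grey body in a large enclosure: P_net = εσA(T_body⁴ − T_wall⁴).
A = 4πr² = 0.004072 m²; T_body⁴ − T_wall⁴ = 7071 − 2.101×10⁷ = -2.100×10⁷ K⁴.
|P_net| = 0.84·5.67×10⁻⁸·0.004072·2.100×10⁷.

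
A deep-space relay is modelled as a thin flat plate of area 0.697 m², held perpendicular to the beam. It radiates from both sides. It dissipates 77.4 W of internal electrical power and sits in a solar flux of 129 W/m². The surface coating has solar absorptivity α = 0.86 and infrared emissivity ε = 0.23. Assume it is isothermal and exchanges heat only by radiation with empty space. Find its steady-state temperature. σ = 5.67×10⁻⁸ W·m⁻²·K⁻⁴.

T ≈ 304 K

At steady state, absorbed solar power + internal power = radiated power.
Absorbed: α·S·A_cross = 0.86·129·0.6970 = 77.33 W (cross-section A).
Total input = 77.33 + 77.4 = 154.7 W.
Radiated: εσ·A_surf·T⁴ with A_surf = 2A = 1.394 m².
T⁴ = 154.7/(0.23·5.67×10⁻⁸·1.394) = 8.511×10⁹ K⁴.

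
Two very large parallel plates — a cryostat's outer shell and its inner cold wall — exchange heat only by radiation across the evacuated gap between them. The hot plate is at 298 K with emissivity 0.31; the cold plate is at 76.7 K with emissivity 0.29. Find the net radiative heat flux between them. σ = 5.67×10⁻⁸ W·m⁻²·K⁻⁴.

For two infinite grey parallel plates, q = σ(T₁⁴ − T₂⁴)/(1/ε₁ + 1/ε₂ − 1).
T₁⁴ − T₂⁴ = 7.886×10⁹ − 3.461×10⁷ = 7.852×10⁹ K⁴.
1/ε₁ + 1/ε₂ − 1 = 3.226 + 3.448 − 1 = 5.674.
q = 5.67×10⁻⁸ × 7.852×10⁹ / 5.674.

q ≈ 78.5 W/m²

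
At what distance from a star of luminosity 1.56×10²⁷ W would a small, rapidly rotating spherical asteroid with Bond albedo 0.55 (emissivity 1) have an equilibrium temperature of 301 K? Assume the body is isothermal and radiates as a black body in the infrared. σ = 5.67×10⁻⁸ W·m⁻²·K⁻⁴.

d ≈ 1.73×10¹¹ m

For an isothermal black-emitting sphere, (1−a)S·πr² = σ·4πr²·T⁴ ⇒ S = 4σT⁴/(1−a).
S = 4·5.67×10⁻⁸·(301)⁴/0.450 = 4137 W/m².
Flux falls as S = L/(4πd²), so d = √(L/(4πS)) = √(1.56×10²⁷/(4π·4137)).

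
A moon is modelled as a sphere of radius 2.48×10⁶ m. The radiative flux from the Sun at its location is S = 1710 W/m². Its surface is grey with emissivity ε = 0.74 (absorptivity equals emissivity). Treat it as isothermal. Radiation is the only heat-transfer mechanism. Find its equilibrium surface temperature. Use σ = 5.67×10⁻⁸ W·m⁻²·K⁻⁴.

T ≈ 295 K

At equilibrium, absorbed power = emitted power.
Absorbing cross-section = πr² = 1.932×10¹³ m²; emitting surface = 4πr² = 7.729×10¹³ m² (ratio 4).
εS·A_cross = εσ·A_surf·T⁴  ⇒  T⁴ = S/(4σ)   (ε cancels).
T⁴ = 1710/(4·5.67×10⁻⁸) = 7.540×10⁹ K⁴.
T = (7.540×10⁹)^(1/4).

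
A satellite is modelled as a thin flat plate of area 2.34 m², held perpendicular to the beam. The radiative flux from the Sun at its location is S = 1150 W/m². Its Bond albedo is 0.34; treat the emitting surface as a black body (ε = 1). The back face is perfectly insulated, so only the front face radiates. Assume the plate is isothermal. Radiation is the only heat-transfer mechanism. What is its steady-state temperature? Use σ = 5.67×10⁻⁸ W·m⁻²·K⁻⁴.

T ≈ 340 K

At equilibrium, absorbed power = emitted power.
Absorbing cross-section = A = 2.340 m²; emitting surface = A = 2.340 m² (ratio 1).
(1−a)S·A_cross = εσ·A_surf·T⁴  ⇒  T⁴ = (1−a)S/(1σ).
T⁴ = 0.660·1150/(1·5.67×10⁻⁸) = 1.339×10¹⁰ K⁴.
T = (1.339×10¹⁰)^(1/4).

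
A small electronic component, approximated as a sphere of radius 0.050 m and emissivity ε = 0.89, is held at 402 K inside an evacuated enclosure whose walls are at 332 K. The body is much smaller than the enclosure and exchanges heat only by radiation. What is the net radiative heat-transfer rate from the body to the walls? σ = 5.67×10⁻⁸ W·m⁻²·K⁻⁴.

For a small grey body in a large enclosure: P_net = εσA(T_body⁴ − T_wall⁴).
A = 4πr² = 0.03142 m²; T_body⁴ − T_wall⁴ = 2.612×10¹⁰ − 1.215×10¹⁰ = 1.397×10¹⁰ K⁴.
|P_net| = 0.89·5.67×10⁻⁸·0.03142·1.397×10¹⁰.

P_net ≈ 22.1 W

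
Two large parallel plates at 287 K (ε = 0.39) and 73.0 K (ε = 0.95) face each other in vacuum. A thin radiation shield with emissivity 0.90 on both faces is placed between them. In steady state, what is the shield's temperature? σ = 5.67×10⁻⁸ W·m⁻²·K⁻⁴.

In steady state the net flux on the hot side equals that on the cold side.
σ(T₁⁴−T_s⁴)/D₁ = σ(T_s⁴−T₂⁴)/D₂, with D₁ = 1/ε₁+1/ε_s−1 = 2.675, D₂ = 1/ε_s+1/ε₂−1 = 1.164.
Solve for T_s⁴: T_s⁴ = (D₂·T₁⁴ + D₁·T₂⁴)/(D₁+D₂) = 2.076×10⁹ K⁴.

T_s ≈ 213 K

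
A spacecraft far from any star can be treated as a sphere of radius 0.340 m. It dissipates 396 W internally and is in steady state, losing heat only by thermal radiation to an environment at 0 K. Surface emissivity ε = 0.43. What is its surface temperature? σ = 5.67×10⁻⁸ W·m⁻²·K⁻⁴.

T ≈ 325 K

Steady state: internal power = radiated power, P = εσA T⁴.
Radiating area A = 4πr² = 1.453 m².
T⁴ = P/(εσA) = 396/(0.43·5.67×10⁻⁸·1.453) = 1.118×10¹⁰ K⁴.
T = (1.118×10¹⁰)^(1/4).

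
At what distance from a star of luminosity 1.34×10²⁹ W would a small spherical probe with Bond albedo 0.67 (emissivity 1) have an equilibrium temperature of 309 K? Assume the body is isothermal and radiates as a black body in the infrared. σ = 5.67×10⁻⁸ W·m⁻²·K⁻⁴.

d ≈ 1.30×10¹² m

For an isothermal black-emitting sphere, (1−a)S·πr² = σ·4πr²·T⁴ ⇒ S = 4σT⁴/(1−a).
S = 4·5.67×10⁻⁸·(309)⁴/0.330 = 6266 W/m².
Flux falls as S = L/(4πd²), so d = √(L/(4πS)) = √(1.34×10²⁹/(4π·6266)).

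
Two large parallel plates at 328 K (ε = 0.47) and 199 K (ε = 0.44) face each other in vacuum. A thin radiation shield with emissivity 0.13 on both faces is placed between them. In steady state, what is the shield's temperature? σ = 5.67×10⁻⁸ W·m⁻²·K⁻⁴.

In steady state the net flux on the hot side equals that on the cold side.
σ(T₁⁴−T_s⁴)/D₁ = σ(T_s⁴−T₂⁴)/D₂, with D₁ = 1/ε₁+1/ε_s−1 = 8.820, D₂ = 1/ε_s+1/ε₂−1 = 8.965.
Solve for T_s⁴: T_s⁴ = (D₂·T₁⁴ + D₁·T₂⁴)/(D₁+D₂) = 6.612×10⁹ K⁴.

T_s ≈ 285 K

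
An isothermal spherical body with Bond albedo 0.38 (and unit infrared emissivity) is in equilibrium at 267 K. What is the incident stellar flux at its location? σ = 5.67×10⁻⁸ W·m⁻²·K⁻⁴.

S ≈ 1860 W/m²

(1−a)S·πr² = σ·4πr²·T⁴ ⇒ S = 4σT⁴/(1−a).
S = 4·5.67×10⁻⁸·5.082×10⁹/0.620.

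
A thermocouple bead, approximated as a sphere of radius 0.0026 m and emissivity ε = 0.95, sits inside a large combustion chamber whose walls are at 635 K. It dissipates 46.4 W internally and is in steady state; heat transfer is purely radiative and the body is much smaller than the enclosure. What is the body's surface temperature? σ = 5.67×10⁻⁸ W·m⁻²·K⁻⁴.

T ≈ 1790 K

For a small grey body in a large enclosure, net radiated power = εσA(T⁴ − T_w⁴).
Steady state: P = εσA(T⁴ − T_w⁴) with A = 4πr² = 8.495×10⁻⁵ m².
T⁴ = P/(εσA) + T_w⁴ = 46.4/(0.95·5.67×10⁻⁸·8.495×10⁻⁵) + (635)⁴
    = 1.014×10¹³ + 1.626×10¹¹ = 1.030×10¹³ K⁴.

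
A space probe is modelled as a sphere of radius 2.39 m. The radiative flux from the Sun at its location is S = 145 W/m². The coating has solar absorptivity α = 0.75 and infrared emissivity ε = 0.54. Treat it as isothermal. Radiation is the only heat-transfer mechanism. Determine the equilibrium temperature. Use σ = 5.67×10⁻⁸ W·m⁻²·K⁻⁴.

At equilibrium, absorbed power = emitted power.
Absorbing cross-section = πr² = 17.95 m²; emitting surface = 4πr² = 71.78 m² (ratio 4).
αS·A_cross = εσ·A_surf·T⁴  ⇒  T⁴ = αS/(ε·4σ).
T⁴ = 0.750·145/(0.54·4·5.67×10⁻⁸) = 8.880×10⁸ K⁴.
T = (8.880×10⁸)^(1/4).

T ≈ 173 K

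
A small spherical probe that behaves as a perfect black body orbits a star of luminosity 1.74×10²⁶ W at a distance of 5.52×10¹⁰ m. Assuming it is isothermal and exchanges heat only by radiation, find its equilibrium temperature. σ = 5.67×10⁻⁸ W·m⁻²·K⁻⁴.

T ≈ 376 K

First find the stellar flux at distance d: S = L/(4πd²) = 1.74×10²⁶/(4π·(5.52×10¹⁰)²) = 4544 W/m².
For an isothermal sphere, absorbed (1−a)S·πr² = emitted σ·4πr²·T⁴, so T⁴ = (1−a)S/(4σ).
T⁴ = 1.00·4544/(4·5.67×10⁻⁸) = 2.004×10¹⁰ K⁴.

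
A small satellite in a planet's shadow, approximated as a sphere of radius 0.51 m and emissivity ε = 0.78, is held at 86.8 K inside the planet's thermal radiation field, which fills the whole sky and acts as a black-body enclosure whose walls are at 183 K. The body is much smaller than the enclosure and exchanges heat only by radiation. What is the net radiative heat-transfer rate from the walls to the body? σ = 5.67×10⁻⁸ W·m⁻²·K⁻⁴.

P_net ≈ 154 W

For a small grey body in a large enclosure: P_net = εσA(T_body⁴ − T_wall⁴).
A = 4πr² = 3.269 m²; T_body⁴ − T_wall⁴ = 5.676×10⁷ − 1.122×10⁹ = -1.065×10⁹ K⁴.
|P_net| = 0.78·5.67×10⁻⁸·3.269·1.065×10⁹.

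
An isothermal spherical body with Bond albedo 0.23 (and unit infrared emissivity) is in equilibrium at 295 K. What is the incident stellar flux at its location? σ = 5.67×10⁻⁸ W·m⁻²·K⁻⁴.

S ≈ 2230 W/m²

(1−a)S·πr² = σ·4πr²·T⁴ ⇒ S = 4σT⁴/(1−a).
S = 4·5.67×10⁻⁸·7.573×10⁹/0.770.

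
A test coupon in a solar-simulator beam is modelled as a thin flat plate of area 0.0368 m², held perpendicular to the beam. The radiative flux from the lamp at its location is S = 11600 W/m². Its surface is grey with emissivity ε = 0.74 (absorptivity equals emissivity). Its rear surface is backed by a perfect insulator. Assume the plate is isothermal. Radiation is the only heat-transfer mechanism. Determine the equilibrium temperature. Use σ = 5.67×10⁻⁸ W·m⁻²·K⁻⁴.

T ≈ 673 K

At equilibrium, absorbed power = emitted power.
Absorbing cross-section = A = 0.03680 m²; emitting surface = A = 0.03680 m² (ratio 1).
εS·A_cross = εσ·A_surf·T⁴  ⇒  T⁴ = S/(1σ)   (ε cancels).
T⁴ = 11600/(1·5.67×10⁻⁸) = 2.046×10¹¹ K⁴.
T = (2.046×10¹¹)^(1/4).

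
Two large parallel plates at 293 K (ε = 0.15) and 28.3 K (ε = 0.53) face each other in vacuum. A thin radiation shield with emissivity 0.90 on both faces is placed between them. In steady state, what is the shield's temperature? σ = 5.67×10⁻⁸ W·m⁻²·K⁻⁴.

In steady state the net flux on the hot side equals that on the cold side.
σ(T₁⁴−T_s⁴)/D₁ = σ(T_s⁴−T₂⁴)/D₂, with D₁ = 1/ε₁+1/ε_s−1 = 6.778, D₂ = 1/ε_s+1/ε₂−1 = 1.998.
Solve for T_s⁴: T_s⁴ = (D₂·T₁⁴ + D₁·T₂⁴)/(D₁+D₂) = 1.678×10⁹ K⁴.

T_s ≈ 202 K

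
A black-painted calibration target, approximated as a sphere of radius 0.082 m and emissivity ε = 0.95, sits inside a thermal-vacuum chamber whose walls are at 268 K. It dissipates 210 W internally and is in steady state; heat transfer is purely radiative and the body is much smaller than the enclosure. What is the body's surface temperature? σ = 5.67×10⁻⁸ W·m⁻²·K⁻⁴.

For a small grey body in a large enclosure, net radiated power = εσA(T⁴ − T_w⁴).
Steady state: P = εσA(T⁴ − T_w⁴) with A = 4πr² = 0.08450 m².
T⁴ = P/(εσA) + T_w⁴ = 210/(0.95·5.67×10⁻⁸·0.08450) + (268)⁴
    = 4.614×10¹⁰ + 5.159×10⁹ = 5.130×10¹⁰ K⁴.

T ≈ 476 K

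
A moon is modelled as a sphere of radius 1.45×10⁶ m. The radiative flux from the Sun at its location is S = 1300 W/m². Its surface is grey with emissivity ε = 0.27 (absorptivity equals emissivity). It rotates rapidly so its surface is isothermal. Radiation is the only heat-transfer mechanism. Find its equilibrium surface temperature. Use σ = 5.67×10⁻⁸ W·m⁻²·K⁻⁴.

At equilibrium, absorbed power = emitted power.
Absorbing cross-section = πr² = 6.605×10¹² m²; emitting surface = 4πr² = 2.642×10¹³ m² (ratio 4).
εS·A_cross = εσ·A_surf·T⁴  ⇒  T⁴ = S/(4σ)   (ε cancels).
T⁴ = 1300/(4·5.67×10⁻⁸) = 5.732×10⁹ K⁴.
T = (5.732×10⁹)^(1/4).

T ≈ 275 K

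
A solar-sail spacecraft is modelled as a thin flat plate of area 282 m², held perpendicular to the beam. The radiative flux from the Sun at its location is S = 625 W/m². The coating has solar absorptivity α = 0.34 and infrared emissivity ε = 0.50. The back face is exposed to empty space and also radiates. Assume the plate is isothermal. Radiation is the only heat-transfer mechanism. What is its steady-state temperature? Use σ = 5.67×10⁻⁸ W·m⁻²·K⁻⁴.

T ≈ 247 K

At equilibrium, absorbed power = emitted power.
Absorbing cross-section = A = 282.0 m²; emitting surface = 2A = 564.0 m² (ratio 2).
αS·A_cross = εσ·A_surf·T⁴  ⇒  T⁴ = αS/(ε·2σ).
T⁴ = 0.340·625/(0.50·2·5.67×10⁻⁸) = 3.748×10⁹ K⁴.
T = (3.748×10⁹)^(1/4).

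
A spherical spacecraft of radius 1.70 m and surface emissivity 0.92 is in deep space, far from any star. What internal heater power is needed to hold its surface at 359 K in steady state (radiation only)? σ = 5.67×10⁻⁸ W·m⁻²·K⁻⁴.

P ≈ 31500 W

P = εσ·4πr²·T⁴.
4πr² = 36.32 m²; T⁴ = 1.661×10¹⁰ K⁴.
P = 0.92·5.67×10⁻⁸·36.32·1.661×10¹⁰.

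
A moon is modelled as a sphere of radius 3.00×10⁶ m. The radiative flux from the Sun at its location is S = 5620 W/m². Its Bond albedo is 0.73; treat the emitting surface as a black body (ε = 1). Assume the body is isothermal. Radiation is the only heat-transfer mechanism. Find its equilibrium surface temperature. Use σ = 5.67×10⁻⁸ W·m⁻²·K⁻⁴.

At equilibrium, absorbed power = emitted power.
Absorbing cross-section = πr² = 2.827×10¹³ m²; emitting surface = 4πr² = 1.131×10¹⁴ m² (ratio 4).
(1−a)S·A_cross = εσ·A_surf·T⁴  ⇒  T⁴ = (1−a)S/(4σ).
T⁴ = 0.270·5620/(4·5.67×10⁻⁸) = 6.690×10⁹ K⁴.
T = (6.690×10⁹)^(1/4).

T ≈ 286 K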